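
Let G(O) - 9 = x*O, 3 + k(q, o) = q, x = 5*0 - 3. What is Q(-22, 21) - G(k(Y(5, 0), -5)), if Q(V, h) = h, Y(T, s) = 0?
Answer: 3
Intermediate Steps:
x = -3 (x = 0 - 3 = -3)
k(q, o) = -3 + q
G(O) = 9 - 3*O
Q(-22, 21) - G(k(Y(5, 0), -5)) = 21 - (9 - 3*(-3 + 0)) = 21 - (9 - 3*(-3)) = 21 - (9 + 9) = 21 - 1*18 = 21 - 18 = 3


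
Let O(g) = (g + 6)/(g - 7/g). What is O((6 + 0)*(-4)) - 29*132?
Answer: -2177700/569 ≈ -3827.2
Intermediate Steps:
O(g) = (6 + g)/(g - 7/g)
O((6 + 0)*(-4)) - 29*132 = ((6 + 0)*(-4))*(6 + (6 + 0)*(-4))/(-7 + ((6 + 0)*(-4))²) - 29*132 = (6*(-4))*(6 + 6*(-4))/(-7 + (6*(-4))²) - 3828 = -24*(6 - 24)/(-7 + (-24)²) - 3828 = -24*(-18)/(-7 + 576) - 3828 = -24*(-18)/569 - 3828 = -24*1/569*(-18) - 3828 = 432/569 - 3828 = -2177700/569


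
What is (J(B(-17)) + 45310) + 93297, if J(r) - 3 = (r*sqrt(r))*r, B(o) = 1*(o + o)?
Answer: 138610 + 1156*I*sqrt(34) ≈ 1.3861e+5 + 6740.6*I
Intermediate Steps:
B(o) = 2*o (B(o) = 1*(2*o) = 2*o)
J(r) = 3 + r**(5/2) (J(r) = 3 + (r*sqrt(r))*r = 3 + r**(3/2)*r = 3 + r**(5/2))
(J(B(-17)) + 45310) + 93297 = ((3 + (2*(-17))**(5/2)) + 45310) + 93297 = ((3 + (-34)**(5/2)) + 45310) + 93297 = ((3 + 1156*I*sqrt(34)) + 45310) + 93297 = (45313 + 1156*I*sqrt(34)) + 93297 = 138610 + 1156*I*sqrt(34)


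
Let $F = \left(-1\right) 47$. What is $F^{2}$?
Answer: $2209$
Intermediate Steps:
$F = -47$
$F^{2} = \left(-47\right)^{2} = 2209$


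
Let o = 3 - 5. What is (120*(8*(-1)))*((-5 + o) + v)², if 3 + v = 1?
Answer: -77760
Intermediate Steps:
v = -2 (v = -3 + 1 = -2)
o = -2
(120*(8*(-1)))*((-5 + o) + v)² = (120*(8*(-1)))*((-5 - 2) - 2)² = (120*(-8))*(-7 - 2)² = -960*(-9)² = -960*81 = -77760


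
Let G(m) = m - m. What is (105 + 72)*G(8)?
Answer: 0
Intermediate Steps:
G(m) = 0
(105 + 72)*G(8) = (105 + 72)*0 = 177*0 = 0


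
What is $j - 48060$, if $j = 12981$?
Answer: $-35079$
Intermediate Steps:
$j - 48060 = 12981 - 48060 = -35079$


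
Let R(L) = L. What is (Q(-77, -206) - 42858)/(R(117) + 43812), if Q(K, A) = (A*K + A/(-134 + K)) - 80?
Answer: -5712830/9269019 ≈ -0.61634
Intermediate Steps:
Q(K, A) = -80 + A*K + A/(-134 + K) (Q(K, A) = (A*K + A/(-134 + K)) - 80 = -80 + A*K + A/(-134 + K))
(Q(-77, -206) - 42858)/(R(117) + 43812) = ((10720 - 206 - 80*(-77) - 206*(-77)² - 134*(-206)*(-77))/(-134 - 77) - 42858)/(117 + 43812) = ((10720 - 206 + 6160 - 206*5929 - 2125508)/(-211) - 42858)/43929 = (-(10720 - 206 + 6160 - 1221374 - 2125508)/211 - 42858)*(1/43929) = (-1/211*(-3330208) - 42858)*(1/43929) = (3330208/211 - 42858)*(1/43929) = -5712830/211*1/43929 = -5712830/9269019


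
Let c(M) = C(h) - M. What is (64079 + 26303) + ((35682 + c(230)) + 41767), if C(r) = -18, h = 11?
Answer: 167583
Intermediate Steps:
c(M) = -18 - M
(64079 + 26303) + ((35682 + c(230)) + 41767) = (64079 + 26303) + ((35682 + (-18 - 1*230)) + 41767) = 90382 + ((35682 + (-18 - 230)) + 41767) = 90382 + ((35682 - 248) + 41767) = 90382 + (35434 + 41767) = 90382 + 77201 = 167583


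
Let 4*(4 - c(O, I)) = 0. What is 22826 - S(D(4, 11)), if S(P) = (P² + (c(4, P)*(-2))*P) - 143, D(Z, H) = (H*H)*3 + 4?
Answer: -108784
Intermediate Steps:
D(Z, H) = 4 + 3*H² (D(Z, H) = H²*3 + 4 = 3*H² + 4 = 4 + 3*H²)
c(O, I) = 4 (c(O, I) = 4 - ¼*0 = 4 + 0 = 4)
S(P) = -143 + P² - 8*P (S(P) = (P² + (4*(-2))*P) - 143 = (P² - 8*P) - 143 = -143 + P² - 8*P)
22826 - S(D(4, 11)) = 22826 - (-143 + (4 + 3*11²)² - 8*(4 + 3*11²)) = 22826 - (-143 + (4 + 3*121)² - 8*(4 + 3*121)) = 22826 - (-143 + (4 + 363)² - 8*(4 + 363)) = 22826 - (-143 + 367² - 8*367) = 22826 - (-143 + 134689 - 2936) = 22826 - 1*131610 = 22826 - 131610 = -108784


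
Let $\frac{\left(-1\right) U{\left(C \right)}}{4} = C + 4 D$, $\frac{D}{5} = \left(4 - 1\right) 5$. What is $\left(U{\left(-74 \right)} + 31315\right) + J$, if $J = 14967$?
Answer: $45378$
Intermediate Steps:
$D = 75$ ($D = 5 \left(4 - 1\right) 5 = 5 \cdot 3 \cdot 5 = 5 \cdot 15 = 75$)
$U{\left(C \right)} = -1200 - 4 C$ ($U{\left(C \right)} = - 4 \left(C + 4 \cdot 75\right) = - 4 \left(C + 300\right) = - 4 \left(300 + C\right) = -1200 - 4 C$)
$\left(U{\left(-74 \right)} + 31315\right) + J = \left(\left(-1200 - -296\right) + 31315\right) + 14967 = \left(\left(-1200 + 296\right) + 31315\right) + 14967 = \left(-904 + 31315\right) + 14967 = 30411 + 14967 = 45378$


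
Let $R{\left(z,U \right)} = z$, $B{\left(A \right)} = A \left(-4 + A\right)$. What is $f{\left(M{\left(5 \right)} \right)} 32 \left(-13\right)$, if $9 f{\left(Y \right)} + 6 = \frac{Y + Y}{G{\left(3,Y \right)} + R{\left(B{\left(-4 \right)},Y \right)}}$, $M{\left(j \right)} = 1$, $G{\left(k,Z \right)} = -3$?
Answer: $\frac{71552}{261} \approx 274.15$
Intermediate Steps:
$f{\left(Y \right)} = - \frac{2}{3} + \frac{2 Y}{261}$ ($f{\left(Y \right)} = - \frac{2}{3} + \frac{\left(Y + Y\right) \frac{1}{-3 - 4 \left(-4 - 4\right)}}{9} = - \frac{2}{3} + \frac{2 Y \frac{1}{-3 - -32}}{9} = - \frac{2}{3} + \frac{2 Y \frac{1}{-3 + 32}}{9} = - \frac{2}{3} + \frac{2 Y \frac{1}{29}}{9} = - \frac{2}{3} + \frac{\frac{2}{29} Y}{9} = - \frac{2}{3} + \frac{2 Y}{261}$)
$f{\left(M{\left(5 \right)} \right)} 32 \left(-13\right) = \left(- \frac{2}{3} + \frac{2}{261} \cdot 1\right) 32 \left(-13\right) = \left(- \frac{2}{3} + \frac{2}{261}\right) 32 \left(-13\right) = \left(- \frac{172}{261}\right) 32 \left(-13\right) = \left(- \frac{5504}{261}\right) \left(-13\right) = \frac{71552}{261}$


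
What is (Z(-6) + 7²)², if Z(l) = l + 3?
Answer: 2116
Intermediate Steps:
Z(l) = 3 + l
(Z(-6) + 7²)² = ((3 - 6) + 7²)² = (-3 + 49)² = 46² = 2116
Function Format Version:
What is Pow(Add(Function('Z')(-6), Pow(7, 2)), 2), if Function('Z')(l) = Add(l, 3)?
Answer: 2116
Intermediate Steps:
Function('Z')(l) = Add(3, l)
Pow(Add(Function('Z')(-6), Pow(7, 2)), 2) = Pow(Add(Add(3, -6), Pow(7, 2)), 2) = Pow(Add(-3, 49), 2) = Pow(46, 2) = 2116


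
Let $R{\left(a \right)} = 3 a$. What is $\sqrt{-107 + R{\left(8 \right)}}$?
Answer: $i \sqrt{83} \approx 9.1104 i$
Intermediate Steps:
$\sqrt{-107 + R{\left(8 \right)}} = \sqrt{-107 + 3 \cdot 8} = \sqrt{-107 + 24} = \sqrt{-83} = i \sqrt{83}$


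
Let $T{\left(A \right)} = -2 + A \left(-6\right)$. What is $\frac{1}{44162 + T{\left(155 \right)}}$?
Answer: $\frac{1}{43230} \approx 2.3132 \cdot 10^{-5}$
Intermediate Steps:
$T{\left(A \right)} = -2 - 6 A$
$\frac{1}{44162 + T{\left(155 \right)}} = \frac{1}{44162 - 932} = \frac{1}{43230}$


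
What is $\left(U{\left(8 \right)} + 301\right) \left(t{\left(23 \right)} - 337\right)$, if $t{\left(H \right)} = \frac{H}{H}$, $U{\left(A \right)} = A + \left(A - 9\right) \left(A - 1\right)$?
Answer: $-101472$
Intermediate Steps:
$U{\left(A \right)} = A + \left(-1 + A\right) \left(-9 + A\right)$ ($U{\left(A \right)} = A + \left(-9 + A\right) \left(-1 + A\right) = A + \left(-1 + A\right) \left(-9 + A\right)$)
$t{\left(H \right)} = 1$
$\left(U{\left(8 \right)} + 301\right) \left(t{\left(23 \right)} - 337\right) = \left(\left(9 + 8^{2} - 72\right) + 301\right) \left(1 - 337\right) = \left(\left(9 + 64 - 72\right) + 301\right) \left(-336\right) = \left(1 + 301\right) \left(-336\right) = 302 \left(-336\right) = -101472$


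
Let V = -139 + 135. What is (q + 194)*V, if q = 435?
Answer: -2516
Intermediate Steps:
V = -4
(q + 194)*V = (435 + 194)*(-4) = 629*(-4) = -2516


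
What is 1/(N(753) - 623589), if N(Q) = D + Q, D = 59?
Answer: -1/622777 ≈ -1.6057e-6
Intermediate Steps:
N(Q) = 59 + Q
1/(N(753) - 623589) = 1/((59 + 753) - 623589) = 1/(812 - 623589) = 1/(-622777) = -1/622777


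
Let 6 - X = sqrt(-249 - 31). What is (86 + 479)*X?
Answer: 3390 - 1130*I*sqrt(70) ≈ 3390.0 - 9454.3*I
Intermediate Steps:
X = 6 - 2*I*sqrt(70) (X = 6 - sqrt(-249 - 31) = 6 - sqrt(-280) = 6 - 2*I*sqrt(70) ≈ 6.0 - 16.733*I)
(86 + 479)*X = (86 + 479)*(6 - 2*I*sqrt(70)) = 565*(6 - 2*I*sqrt(70)) = 3390 - 1130*I*sqrt(70)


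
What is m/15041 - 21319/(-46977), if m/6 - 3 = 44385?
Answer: 12831949535/706581057 ≈ 18.161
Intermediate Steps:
m = 266328 (m = 18 + 6*44385 = 18 + 266310 = 266328)
m/15041 - 21319/(-46977) = 266328/15041 - 21319/(-46977) = 266328*(1/15041) - 21319*(-1/46977) = 266328/15041 + 21319/46977 = 12831949535/706581057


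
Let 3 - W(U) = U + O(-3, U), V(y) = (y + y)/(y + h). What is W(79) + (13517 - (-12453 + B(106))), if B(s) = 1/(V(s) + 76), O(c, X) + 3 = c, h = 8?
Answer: 114944143/4438 ≈ 25900.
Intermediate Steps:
O(c, X) = -3 + c
V(y) = 2*y/(8 + y) (V(y) = (y + y)/(y + 8) = (2*y)/(8 + y) = 2*y/(8 + y))
W(U) = 9 - U (W(U) = 3 - (U + (-3 - 3)) = 3 - (U - 6) = 3 - (-6 + U) = 3 + (6 - U) = 9 - U)
B(s) = 1/(76 + 2*s/(8 + s)) (B(s) = 1/(2*s/(8 + s) + 76) = 1/(76 + 2*s/(8 + s)))
W(79) + (13517 - (-12453 + B(106))) = (9 - 1*79) + (13517 - (-12453 + (8 + 106)/(2*(304 + 39*106)))) = (9 - 79) + (13517 - (-12453 + (½)*114/(304 + 4134))) = -70 + (13517 - (-12453 + (½)*114/4438)) = -70 + (13517 - (-12453 + (½)*(1/4438)*114)) = -70 + (13517 - (-12453 + 57/4438)) = -70 + (13517 - 1*(-55266357/4438)) = -70 + (13517 + 55266357/4438) = -70 + 115254803/4438 = 114944143/4438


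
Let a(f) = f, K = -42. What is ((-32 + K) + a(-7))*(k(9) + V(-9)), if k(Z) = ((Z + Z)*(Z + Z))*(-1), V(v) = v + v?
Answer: 27702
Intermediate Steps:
V(v) = 2*v
k(Z) = -4*Z**2 (k(Z) = ((2*Z)*(2*Z))*(-1) = (4*Z**2)*(-1) = -4*Z**2)
((-32 + K) + a(-7))*(k(9) + V(-9)) = ((-32 - 42) - 7)*(-4*9**2 + 2*(-9)) = (-74 - 7)*(-4*81 - 18) = -81*(-324 - 18) = -81*(-342) = 27702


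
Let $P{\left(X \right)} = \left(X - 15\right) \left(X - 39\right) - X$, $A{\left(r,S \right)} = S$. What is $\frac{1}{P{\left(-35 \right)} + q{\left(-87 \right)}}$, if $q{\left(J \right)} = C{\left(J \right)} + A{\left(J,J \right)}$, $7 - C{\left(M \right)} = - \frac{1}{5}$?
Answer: $\frac{5}{18276} \approx 0.00027358$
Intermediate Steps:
$C{\left(M \right)} = \frac{36}{5}$ ($C{\left(M \right)} = 7 - - \frac{1}{5} = 7 + \frac{1}{5} = \frac{36}{5}$)
$P{\left(X \right)} = - X + \left(-39 + X\right) \left(-15 + X\right)$ ($P{\left(X \right)} = \left(-15 + X\right) \left(-39 + X\right) - X = \left(-39 + X\right) \left(-15 + X\right) - X = - X + \left(-39 + X\right) \left(-15 + X\right)$)
$q{\left(J \right)} = \frac{36}{5} + J$
$\frac{1}{P{\left(-35 \right)} + q{\left(-87 \right)}} = \frac{1}{\left(585 + \left(-35\right)^{2} - -1925\right) + \left(\frac{36}{5} - 87\right)} = \frac{1}{\left(585 + 1225 + 1925\right) - \frac{399}{5}} = \frac{1}{3735 - \frac{399}{5}} = \frac{1}{\frac{18276}{5}} = \frac{5}{18276}$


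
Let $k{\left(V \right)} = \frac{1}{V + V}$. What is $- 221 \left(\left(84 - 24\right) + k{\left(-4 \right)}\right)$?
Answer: $- \frac{105859}{8} \approx -13232.0$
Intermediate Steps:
$k{\left(V \right)} = \frac{1}{2 V}$
$- 221 \left(\left(84 - 24\right) + k{\left(-4 \right)}\right) = - 221 \left(\left(84 - 24\right) + \frac{1}{2 \left(-4\right)}\right) = - 221 \left(\left(84 - 24\right) + \frac{1}{2} \left(- \frac{1}{4}\right)\right) = - 221 \left(60 - \frac{1}{8}\right) = \left(-221\right) \frac{479}{8} = - \frac{105859}{8}$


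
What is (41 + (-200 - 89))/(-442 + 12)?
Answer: 124/215 ≈ 0.57674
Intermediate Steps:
(41 + (-200 - 89))/(-442 + 12) = (41 - 289)/(-430) = -248*(-1/430) = 124/215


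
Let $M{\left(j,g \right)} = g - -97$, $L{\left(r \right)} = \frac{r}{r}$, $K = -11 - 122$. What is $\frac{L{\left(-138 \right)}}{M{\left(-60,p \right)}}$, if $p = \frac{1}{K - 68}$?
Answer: $\frac{201}{19496} \approx 0.01031$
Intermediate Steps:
$K = -133$ ($K = -11 - 122 = -133$)
$p = - \frac{1}{201}$ ($p = \frac{1}{-133 - 68} = \frac{1}{-201} = - \frac{1}{201} \approx -0.0049751$)
$L{\left(r \right)} = 1$
$M{\left(j,g \right)} = 97 + g$ ($M{\left(j,g \right)} = g + 97 = 97 + g$)
$\frac{L{\left(-138 \right)}}{M{\left(-60,p \right)}} = 1 \frac{1}{97 - \frac{1}{201}} = 1 \frac{1}{\frac{19496}{201}} = 1 \cdot \frac{201}{19496} = \frac{201}{19496}$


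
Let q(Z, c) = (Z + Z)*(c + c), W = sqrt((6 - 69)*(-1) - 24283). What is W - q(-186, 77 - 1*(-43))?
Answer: 89280 + 2*I*sqrt(6055) ≈ 89280.0 + 155.63*I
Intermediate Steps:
W = 2*I*sqrt(6055) (W = sqrt(-63*(-1) - 24283) = sqrt(63 - 24283) = sqrt(-24220) = 2*I*sqrt(6055) ≈ 155.63*I)
q(Z, c) = 4*Z*c (q(Z, c) = (2*Z)*(2*c) = 4*Z*c)
W - q(-186, 77 - 1*(-43)) = 2*I*sqrt(6055) - 4*(-186)*(77 - 1*(-43)) = 2*I*sqrt(6055) - 4*(-186)*(77 + 43) = 2*I*sqrt(6055) - 4*(-186)*120 = 2*I*sqrt(6055) - 1*(-89280) = 2*I*sqrt(6055) + 89280 = 89280 + 2*I*sqrt(6055)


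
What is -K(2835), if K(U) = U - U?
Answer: 0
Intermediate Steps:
K(U) = 0
-K(2835) = -1*0 = 0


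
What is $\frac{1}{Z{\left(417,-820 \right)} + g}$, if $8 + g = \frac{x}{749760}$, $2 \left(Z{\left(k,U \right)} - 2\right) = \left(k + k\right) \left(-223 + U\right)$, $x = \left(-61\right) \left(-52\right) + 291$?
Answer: $- \frac{749760}{326098361657} \approx -2.2992 \cdot 10^{-6}$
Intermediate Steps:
$x = 3463$ ($x = 3172 + 291 = 3463$)
$Z{\left(k,U \right)} = 2 + k \left(-223 + U\right)$ ($Z{\left(k,U \right)} = 2 + \frac{\left(k + k\right) \left(-223 + U\right)}{2} = 2 + \frac{2 k \left(-223 + U\right)}{2} = 2 + k \left(-223 + U\right)$)
$g = - \frac{5994617}{749760}$ ($g = -8 + \frac{3463}{749760} = - \frac{5994617}{749760} \approx -7.9954$)
$\frac{1}{Z{\left(417,-820 \right)} + g} = \frac{1}{\left(2 - 92991 - 341940\right) - \frac{5994617}{749760}} = \frac{1}{-434929 - \frac{5994617}{749760}} = \frac{1}{- \frac{326098361657}{749760}} = - \frac{749760}{326098361657}$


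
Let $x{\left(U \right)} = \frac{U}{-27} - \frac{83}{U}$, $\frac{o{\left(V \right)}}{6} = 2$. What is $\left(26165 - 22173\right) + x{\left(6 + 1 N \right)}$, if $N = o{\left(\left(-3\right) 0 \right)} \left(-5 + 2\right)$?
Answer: $\frac{359629}{90} \approx 3995.9$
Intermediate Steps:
$o{\left(V \right)} = 12$ ($o{\left(V \right)} = 6 \cdot 2 = 12$)
$N = -36$ ($N = 12 \left(-5 + 2\right) = 12 \left(-3\right) = -36$)
$x{\left(U \right)} = - \frac{83}{U} - \frac{U}{27}$ ($x{\left(U \right)} = U \left(- \frac{1}{27}\right) - \frac{83}{U} = - \frac{U}{27} - \frac{83}{U} = - \frac{83}{U} - \frac{U}{27}$)
$\left(26165 - 22173\right) + x{\left(6 + 1 N \right)} = \left(26165 - 22173\right) - \left(\frac{83}{6 + 1 \left(-36\right)} + \frac{6 + 1 \left(-36\right)}{27}\right) = 3992 - \left(\frac{83}{6 - 36} + \frac{6 - 36}{27}\right) = 3992 - \left(- \frac{10}{9} + \frac{83}{-30}\right) = 3992 + \left(\left(-83\right) \left(- \frac{1}{30}\right) + \frac{10}{9}\right) = 3992 + \left(\frac{83}{30} + \frac{10}{9}\right) = 3992 + \frac{349}{90} = \frac{359629}{90}$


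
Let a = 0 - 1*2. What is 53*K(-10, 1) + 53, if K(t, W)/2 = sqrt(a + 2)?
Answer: 53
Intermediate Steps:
a = -2 (a = 0 - 2 = -2)
K(t, W) = 0 (K(t, W) = 2*sqrt(-2 + 2) = 2*sqrt(0) = 2*0 = 0)
53*K(-10, 1) + 53 = 53*0 + 53 = 0 + 53 = 53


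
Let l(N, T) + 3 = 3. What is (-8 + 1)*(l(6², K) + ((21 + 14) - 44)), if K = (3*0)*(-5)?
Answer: 63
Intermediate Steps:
K = 0 (K = 0*(-5) = 0)
l(N, T) = 0 (l(N, T) = -3 + 3 = 0)
(-8 + 1)*(l(6², K) + ((21 + 14) - 44)) = (-8 + 1)*(0 + ((21 + 14) - 44)) = -7*(0 + (35 - 44)) = -7*(0 - 9) = -7*(-9) = 63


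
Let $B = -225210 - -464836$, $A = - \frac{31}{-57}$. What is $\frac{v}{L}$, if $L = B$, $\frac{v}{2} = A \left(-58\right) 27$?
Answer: $- \frac{16182}{2276447} \approx -0.0071084$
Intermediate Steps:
$A = \frac{31}{57}$ ($A = \left(-31\right) \left(- \frac{1}{57}\right) = \frac{31}{57} \approx 0.54386$)
$B = 239626$ ($B = -225210 + 464836 = 239626$)
$v = - \frac{32364}{19}$ ($v = 2 \cdot \frac{31}{57} \left(-58\right) 27 = 2 \left(\left(- \frac{1798}{57}\right) 27\right) = 2 \left(- \frac{16182}{19}\right) = - \frac{32364}{19} \approx -1703.4$)
$L = 239626$
$\frac{v}{L} = - \frac{32364}{19 \cdot 239626} = \left(- \frac{32364}{19}\right) \frac{1}{239626} = - \frac{16182}{2276447}$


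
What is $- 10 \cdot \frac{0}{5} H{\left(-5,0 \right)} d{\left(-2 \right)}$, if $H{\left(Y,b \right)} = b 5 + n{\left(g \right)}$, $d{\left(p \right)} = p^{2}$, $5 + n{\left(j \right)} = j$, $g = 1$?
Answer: $0$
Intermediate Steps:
$n{\left(j \right)} = -5 + j$
$H{\left(Y,b \right)} = -4 + 5 b$ ($H{\left(Y,b \right)} = b 5 + \left(-5 + 1\right) = 5 b - 4 = -4 + 5 b$)
$- 10 \cdot \frac{0}{5} H{\left(-5,0 \right)} d{\left(-2 \right)} = - 10 \cdot \frac{0}{5} \left(-4 + 5 \cdot 0\right) \left(-2\right)^{2} = - 10 \cdot 0 \cdot \frac{1}{5} \left(-4 + 0\right) 4 = \left(-10\right) 0 \left(-4\right) 4 = 0 \left(-4\right) 4 = 0 \cdot 4 = 0$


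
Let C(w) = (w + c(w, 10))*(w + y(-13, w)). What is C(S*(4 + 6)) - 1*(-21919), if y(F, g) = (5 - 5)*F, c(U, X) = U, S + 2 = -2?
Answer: 25119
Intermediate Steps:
S = -4 (S = -2 - 2 = -4)
y(F, g) = 0 (y(F, g) = 0*F = 0)
C(w) = 2*w² (C(w) = (w + w)*(w + 0) = (2*w)*w = 2*w²)
C(S*(4 + 6)) - 1*(-21919) = 2*(-4*(4 + 6))² - 1*(-21919) = 2*(-4*10)² + 21919 = 2*(-40)² + 21919 = 2*1600 + 21919 = 3200 + 21919 = 25119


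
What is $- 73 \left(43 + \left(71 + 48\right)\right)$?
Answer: $-11826$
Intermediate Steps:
$- 73 \left(43 + \left(71 + 48\right)\right) = - 73 \left(43 + 119\right) = \left(-73\right) 162 = -11826$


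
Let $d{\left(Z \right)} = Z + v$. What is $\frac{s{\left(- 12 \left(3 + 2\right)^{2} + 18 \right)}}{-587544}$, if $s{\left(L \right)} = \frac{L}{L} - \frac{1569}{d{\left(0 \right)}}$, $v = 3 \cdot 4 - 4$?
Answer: $\frac{1561}{4700352} \approx 0.0003321$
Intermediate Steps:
$v = 8$ ($v = 12 - 4 = 8$)
$d{\left(Z \right)} = 8 + Z$ ($d{\left(Z \right)} = Z + 8 = 8 + Z$)
$s{\left(L \right)} = - \frac{1561}{8}$ ($s{\left(L \right)} = \frac{L}{L} - \frac{1569}{8 + 0} = 1 - \frac{1569}{8} = - \frac{1561}{8}$)
$\frac{s{\left(- 12 \left(3 + 2\right)^{2} + 18 \right)}}{-587544} = - \frac{1561}{8 \left(-587544\right)} = \left(- \frac{1561}{8}\right) \left(- \frac{1}{587544}\right) = \frac{1561}{4700352}$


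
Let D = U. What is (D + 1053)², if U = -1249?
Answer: 38416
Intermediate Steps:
D = -1249
(D + 1053)² = (-1249 + 1053)² = (-196)² = 38416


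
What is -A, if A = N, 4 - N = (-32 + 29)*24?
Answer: -76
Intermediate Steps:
N = 76 (N = 4 - (-32 + 29)*24 = 4 - (-3)*24 = 4 - 1*(-72) = 4 + 72 = 76)
A = 76
-A = -1*76 = -76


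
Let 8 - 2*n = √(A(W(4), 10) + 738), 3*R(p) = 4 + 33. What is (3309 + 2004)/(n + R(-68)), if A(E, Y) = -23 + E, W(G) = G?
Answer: 3124044/3133 + 95634*√719/3133 ≈ 1815.6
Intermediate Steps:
R(p) = 37/3 (R(p) = (4 + 33)/3 = (⅓)*37 = 37/3)
n = 4 - √719/2 (n = 4 - √((-23 + 4) + 738)/2 = 4 - √(-19 + 738)/2 = 4 - √719/2 ≈ -9.4071)
(3309 + 2004)/(n + R(-68)) = (3309 + 2004)/((4 - √719/2) + 37/3) = 5313/(49/3 - √719/2)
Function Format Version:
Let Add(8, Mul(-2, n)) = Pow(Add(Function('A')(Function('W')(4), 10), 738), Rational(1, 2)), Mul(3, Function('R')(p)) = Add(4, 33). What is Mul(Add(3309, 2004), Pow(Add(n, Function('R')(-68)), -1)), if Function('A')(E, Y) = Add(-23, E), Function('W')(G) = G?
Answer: Add(Rational(3124044, 3133), Mul(Rational(95634, 3133), Pow(719, Rational(1, 2)))) ≈ 1815.6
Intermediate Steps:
Function('R')(p) = Rational(37, 3) (Function('R')(p) = Mul(Rational(1, 3), Add(4, 33)) = Mul(Rational(1, 3), 37) = Rational(37, 3))
n = Add(4, Mul(Rational(-1, 2), Pow(719, Rational(1, 2)))) (n = Add(4, Mul(Rational(-1, 2), Pow(Add(Add(-23, 4), 738), Rational(1, 2)))) = Add(4, Mul(Rational(-1, 2), Pow(Add(-19, 738), Rational(1, 2)))) = Add(4, Mul(Rational(-1, 2), Pow(719, Rational(1, 2)))) ≈ -9.4071)
Mul(Add(3309, 2004), Pow(Add(n, Function('R')(-68)), -1)) = Mul(Add(3309, 2004), Pow(Add(Add(4, Mul(Rational(-1, 2), Pow(719, Rational(1, 2)))), Rational(37, 3)), -1)) = Mul(5313, Pow(Add(Rational(49, 3), Mul(Rational(-1, 2), Pow(719, Rational(1, 2)))), -1))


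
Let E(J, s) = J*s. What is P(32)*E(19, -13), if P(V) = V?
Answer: -7904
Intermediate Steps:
P(32)*E(19, -13) = 32*(19*(-13)) = 32*(-247) = -7904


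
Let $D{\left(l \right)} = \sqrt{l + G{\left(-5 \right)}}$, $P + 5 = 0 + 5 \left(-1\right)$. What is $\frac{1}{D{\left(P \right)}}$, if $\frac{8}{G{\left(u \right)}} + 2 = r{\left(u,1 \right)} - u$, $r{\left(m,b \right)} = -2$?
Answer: $- \frac{i \sqrt{2}}{2} \approx - 0.70711 i$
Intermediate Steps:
$G{\left(u \right)} = \frac{8}{-4 - u}$ ($G{\left(u \right)} = \frac{8}{-2 - \left(2 + u\right)} = \frac{8}{-4 - u}$)
$P = -10$ ($P = -5 + \left(0 + 5 \left(-1\right)\right) = -5 + \left(0 - 5\right) = -5 - 5 = -10$)
$D{\left(l \right)} = \sqrt{8 + l}$ ($D{\left(l \right)} = \sqrt{l - \frac{8}{4 - 5}} = \sqrt{l - \frac{8}{-1}} = \sqrt{l - -8} = \sqrt{l + 8} = \sqrt{8 + l}$)
$\frac{1}{D{\left(P \right)}} = \frac{1}{\sqrt{8 - 10}} = \frac{1}{\sqrt{-2}} = \frac{1}{i \sqrt{2}} = - \frac{i \sqrt{2}}{2}$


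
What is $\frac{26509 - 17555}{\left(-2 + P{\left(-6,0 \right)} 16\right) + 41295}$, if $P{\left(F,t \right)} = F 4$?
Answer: $\frac{814}{3719} \approx 0.21888$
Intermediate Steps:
$P{\left(F,t \right)} = 4 F$
$\frac{26509 - 17555}{\left(-2 + P{\left(-6,0 \right)} 16\right) + 41295} = \frac{26509 - 17555}{\left(-2 + 4 \left(-6\right) 16\right) + 41295} = \frac{8954}{\left(-2 - 384\right) + 41295} = \frac{8954}{-386 + 41295} = \frac{8954}{40909} = 8954 \cdot \frac{1}{40909} = \frac{814}{3719}$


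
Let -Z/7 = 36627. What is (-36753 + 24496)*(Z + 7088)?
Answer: 3055682357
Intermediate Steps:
Z = -256389 (Z = -7*36627 = -256389)
(-36753 + 24496)*(Z + 7088) = (-36753 + 24496)*(-256389 + 7088) = -12257*(-249301) = 3055682357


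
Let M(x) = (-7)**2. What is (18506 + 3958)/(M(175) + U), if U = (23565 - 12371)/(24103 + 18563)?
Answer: 239612256/525457 ≈ 456.01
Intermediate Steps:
M(x) = 49
U = 5597/21333 (U = 11194/42666 = 11194*(1/42666) = 5597/21333 ≈ 0.26236)
(18506 + 3958)/(M(175) + U) = (18506 + 3958)/(49 + 5597/21333) = 22464/(1050914/21333) = 22464*(21333/1050914) = 239612256/525457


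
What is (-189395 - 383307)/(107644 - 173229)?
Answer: 44054/5045 ≈ 8.7322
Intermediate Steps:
(-189395 - 383307)/(107644 - 173229) = -572702/(-65585) = -572702*(-1/65585) = 44054/5045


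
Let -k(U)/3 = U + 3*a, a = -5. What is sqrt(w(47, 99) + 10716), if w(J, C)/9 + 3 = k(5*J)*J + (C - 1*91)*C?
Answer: I*sqrt(261363) ≈ 511.24*I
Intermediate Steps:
k(U) = 45 - 3*U (k(U) = -3*(U + 3*(-5)) = -3*(U - 15) = -3*(-15 + U) = 45 - 3*U)
w(J, C) = -27 + 9*C*(-91 + C) + 9*J*(45 - 15*J) (w(J, C) = -27 + 9*((45 - 15*J)*J + (C - 1*91)*C) = -27 + 9*((45 - 15*J)*J + (C - 91)*C) = -27 + 9*(J*(45 - 15*J) + (-91 + C)*C) = -27 + 9*(J*(45 - 15*J) + C*(-91 + C)) = -27 + 9*(C*(-91 + C) + J*(45 - 15*J)) = -27 + (9*C*(-91 + C) + 9*J*(45 - 15*J)) = -27 + 9*C*(-91 + C) + 9*J*(45 - 15*J))
sqrt(w(47, 99) + 10716) = sqrt((-27 - 819*99 + 9*99**2 - 135*47*(-3 + 47)) + 10716) = sqrt((-27 - 81081 + 9*9801 - 135*47*44) + 10716) = sqrt((-27 - 81081 + 88209 - 279180) + 10716) = sqrt(-272079 + 10716) = sqrt(-261363) = I*sqrt(261363)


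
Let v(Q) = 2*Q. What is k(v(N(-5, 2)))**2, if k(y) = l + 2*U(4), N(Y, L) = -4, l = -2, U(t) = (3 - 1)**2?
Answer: 36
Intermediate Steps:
U(t) = 4 (U(t) = 2**2 = 4)
k(y) = 6 (k(y) = -2 + 2*4 = -2 + 8 = 6)
k(v(N(-5, 2)))**2 = 6**2 = 36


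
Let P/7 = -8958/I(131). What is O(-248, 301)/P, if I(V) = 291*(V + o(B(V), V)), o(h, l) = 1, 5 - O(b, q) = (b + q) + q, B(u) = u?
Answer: 2234298/10451 ≈ 213.79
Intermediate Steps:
O(b, q) = 5 - b - 2*q (O(b, q) = 5 - ((b + q) + q) = 5 - (b + 2*q) = 5 + (-b - 2*q) = 5 - b - 2*q)
I(V) = 291 + 291*V (I(V) = 291*(V + 1) = 291*(1 + V) = 291 + 291*V)
P = -10451/6402 (P = 7*(-8958/(291 + 291*131)) = 7*(-8958/(291 + 38121)) = 7*(-8958/38412) = 7*(-8958*1/38412) = 7*(-1493/6402) = -10451/6402 ≈ -1.6325)
O(-248, 301)/P = (5 - 1*(-248) - 2*301)/(-10451/6402) = (5 + 248 - 602)*(-6402/10451) = -349*(-6402/10451) = 2234298/10451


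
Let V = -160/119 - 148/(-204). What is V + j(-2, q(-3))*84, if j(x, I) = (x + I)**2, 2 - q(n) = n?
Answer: 15863/21 ≈ 755.38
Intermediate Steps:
q(n) = 2 - n
j(x, I) = (I + x)**2
V = -13/21 (V = -160*1/119 - 148*(-1/204) = -160/119 + 37/51 = -13/21 ≈ -0.61905)
V + j(-2, q(-3))*84 = -13/21 + ((2 - 1*(-3)) - 2)**2*84 = -13/21 + ((2 + 3) - 2)**2*84 = -13/21 + (5 - 2)**2*84 = -13/21 + 3**2*84 = -13/21 + 9*84 = -13/21 + 756 = 15863/21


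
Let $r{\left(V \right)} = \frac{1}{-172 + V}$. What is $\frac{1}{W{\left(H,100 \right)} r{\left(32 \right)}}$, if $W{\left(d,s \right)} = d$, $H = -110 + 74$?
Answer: $\frac{35}{9} \approx 3.8889$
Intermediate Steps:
$H = -36$
$\frac{1}{W{\left(H,100 \right)} r{\left(32 \right)}} = \frac{1}{\left(-36\right) \frac{1}{-172 + 32}} = - \frac{1}{36 \frac{1}{-140}} = - \frac{1}{36 \left(- \frac{1}{140}\right)} = \left(- \frac{1}{36}\right) \left(-140\right) = \frac{35}{9}$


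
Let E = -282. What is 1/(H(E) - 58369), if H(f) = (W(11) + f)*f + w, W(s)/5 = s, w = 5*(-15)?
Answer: 1/5570 ≈ 0.00017953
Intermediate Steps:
w = -75
W(s) = 5*s
H(f) = -75 + f*(55 + f) (H(f) = (5*11 + f)*f - 75 = (55 + f)*f - 75 = f*(55 + f) - 75 = -75 + f*(55 + f))
1/(H(E) - 58369) = 1/((-75 + (-282)² + 55*(-282)) - 58369) = 1/((-75 + 79524 - 15510) - 58369) = 1/(63939 - 58369) = 1/5570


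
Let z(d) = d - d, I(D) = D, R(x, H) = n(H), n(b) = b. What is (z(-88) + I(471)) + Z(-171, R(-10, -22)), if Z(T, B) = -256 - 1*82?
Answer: 133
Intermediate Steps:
R(x, H) = H
Z(T, B) = -338 (Z(T, B) = -256 - 82 = -338)
z(d) = 0
(z(-88) + I(471)) + Z(-171, R(-10, -22)) = (0 + 471) - 338 = 471 - 338 = 133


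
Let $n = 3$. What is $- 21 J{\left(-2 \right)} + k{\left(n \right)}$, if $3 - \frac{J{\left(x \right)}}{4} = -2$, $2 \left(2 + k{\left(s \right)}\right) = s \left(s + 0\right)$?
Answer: $- \frac{835}{2} \approx -417.5$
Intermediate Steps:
$k{\left(s \right)} = -2 + \frac{s^{2}}{2}$ ($k{\left(s \right)} = -2 + \frac{s \left(s + 0\right)}{2} = -2 + \frac{s s}{2} = -2 + \frac{s^{2}}{2}$)
$J{\left(x \right)} = 20$ ($J{\left(x \right)} = 12 - -8 = 12 + 8 = 20$)
$- 21 J{\left(-2 \right)} + k{\left(n \right)} = \left(-21\right) 20 - \left(2 - \frac{3^{2}}{2}\right) = -420 + \left(-2 + \frac{1}{2} \cdot 9\right) = -420 + \left(-2 + \frac{9}{2}\right) = -420 + \frac{5}{2} = - \frac{835}{2}$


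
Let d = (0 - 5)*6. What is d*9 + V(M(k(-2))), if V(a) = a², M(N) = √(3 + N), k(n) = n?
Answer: -269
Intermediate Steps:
d = -30 (d = -5*6 = -30)
d*9 + V(M(k(-2))) = -30*9 + (√(3 - 2))² = -270 + (√1)² = -270 + 1² = -270 + 1 = -269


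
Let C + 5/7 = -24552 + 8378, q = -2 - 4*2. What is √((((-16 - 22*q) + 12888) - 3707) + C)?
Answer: 2*I*√83174/7 ≈ 82.4*I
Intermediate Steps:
q = -10 (q = -2 - 8 = -10)
C = -113223/7 (C = -5/7 + (-24552 + 8378) = -5/7 - 16174 = -113223/7 ≈ -16175.)
√((((-16 - 22*q) + 12888) - 3707) + C) = √((((-16 - 22*(-10)) + 12888) - 3707) - 113223/7) = √((((-16 + 220) + 12888) - 3707) - 113223/7) = √(((204 + 12888) - 3707) - 113223/7) = √((13092 - 3707) - 113223/7) = √(9385 - 113223/7) = √(-47528/7) = 2*I*√83174/7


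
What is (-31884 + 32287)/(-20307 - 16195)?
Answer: -403/36502 ≈ -0.011040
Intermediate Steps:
(-31884 + 32287)/(-20307 - 16195) = 403/(-36502) = 403*(-1/36502) = -403/36502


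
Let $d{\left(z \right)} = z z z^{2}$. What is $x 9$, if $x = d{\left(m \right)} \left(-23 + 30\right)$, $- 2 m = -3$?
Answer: $\frac{5103}{16} \approx 318.94$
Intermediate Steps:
$m = \frac{3}{2}$ ($m = \left(- \frac{1}{2}\right) \left(-3\right) = \frac{3}{2} \approx 1.5$)
$d{\left(z \right)} = z^{4}$ ($d{\left(z \right)} = z z^{3} = z^{4}$)
$x = \frac{567}{16}$ ($x = \left(\frac{3}{2}\right)^{4} \left(-23 + 30\right) = \frac{81}{16} \cdot 7 = \frac{567}{16} \approx 35.438$)
$x 9 = \frac{567}{16} \cdot 9 = \frac{5103}{16}$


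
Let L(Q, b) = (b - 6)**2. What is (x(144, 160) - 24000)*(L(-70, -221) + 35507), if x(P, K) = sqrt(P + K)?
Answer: -2088864000 + 348144*sqrt(19) ≈ -2.0873e+9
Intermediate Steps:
x(P, K) = sqrt(K + P)
L(Q, b) = (-6 + b)**2
(x(144, 160) - 24000)*(L(-70, -221) + 35507) = (sqrt(160 + 144) - 24000)*((-6 - 221)**2 + 35507) = (sqrt(304) - 24000)*((-227)**2 + 35507) = (4*sqrt(19) - 24000)*(51529 + 35507) = (-24000 + 4*sqrt(19))*87036 = -2088864000 + 348144*sqrt(19)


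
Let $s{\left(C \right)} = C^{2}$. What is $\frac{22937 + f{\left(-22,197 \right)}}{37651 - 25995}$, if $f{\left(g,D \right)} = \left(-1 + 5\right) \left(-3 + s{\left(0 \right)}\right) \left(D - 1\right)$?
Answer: $\frac{20585}{11656} \approx 1.766$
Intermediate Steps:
$f{\left(g,D \right)} = 12 - 12 D$ ($f{\left(g,D \right)} = \left(-1 + 5\right) \left(-3 + 0^{2}\right) \left(D - 1\right) = 4 \left(-3 + 0\right) \left(-1 + D\right) = 4 \left(- 3 \left(-1 + D\right)\right) = 4 \left(3 - 3 D\right) = 12 - 12 D$)
$\frac{22937 + f{\left(-22,197 \right)}}{37651 - 25995} = \frac{22937 + \left(12 - 2364\right)}{37651 - 25995} = \frac{22937 + \left(12 - 2364\right)}{11656} = \left(22937 - 2352\right) \frac{1}{11656} = 20585 \cdot \frac{1}{11656} = \frac{20585}{11656}$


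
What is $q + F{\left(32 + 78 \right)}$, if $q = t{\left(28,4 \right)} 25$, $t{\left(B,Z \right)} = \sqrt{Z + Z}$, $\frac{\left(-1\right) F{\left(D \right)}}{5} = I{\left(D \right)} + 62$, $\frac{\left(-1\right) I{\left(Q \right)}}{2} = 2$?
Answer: $-290 + 50 \sqrt{2} \approx -219.29$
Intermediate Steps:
$I{\left(Q \right)} = -4$ ($I{\left(Q \right)} = \left(-2\right) 2 = -4$)
$F{\left(D \right)} = -290$ ($F{\left(D \right)} = - 5 \left(-4 + 62\right) = \left(-5\right) 58 = -290$)
$t{\left(B,Z \right)} = \sqrt{2} \sqrt{Z}$ ($t{\left(B,Z \right)} = \sqrt{2 Z} = \sqrt{2} \sqrt{Z}$)
$q = 50 \sqrt{2}$ ($q = \sqrt{2} \sqrt{4} \cdot 25 = \sqrt{2} \cdot 2 \cdot 25 = 2 \sqrt{2} \cdot 25 = 50 \sqrt{2} \approx 70.711$)
$q + F{\left(32 + 78 \right)} = 50 \sqrt{2} - 290 = -290 + 50 \sqrt{2}$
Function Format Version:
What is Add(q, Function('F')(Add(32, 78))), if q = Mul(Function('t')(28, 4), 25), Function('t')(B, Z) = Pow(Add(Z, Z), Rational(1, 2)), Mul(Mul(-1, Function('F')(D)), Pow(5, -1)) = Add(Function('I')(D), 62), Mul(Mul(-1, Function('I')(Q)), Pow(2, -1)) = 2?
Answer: Add(-290, Mul(50, Pow(2, Rational(1, 2)))) ≈ -219.29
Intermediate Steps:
Function('I')(Q) = -4 (Function('I')(Q) = Mul(-2, 2) = -4)
Function('F')(D) = -290 (Function('F')(D) = Mul(-5, Add(-4, 62)) = Mul(-5, 58) = -290)
Function('t')(B, Z) = Mul(Pow(2, Rational(1, 2)), Pow(Z, Rational(1, 2))) (Function('t')(B, Z) = Pow(Mul(2, Z), Rational(1, 2)) = Mul(Pow(2, Rational(1, 2)), Pow(Z, Rational(1, 2))))
q = Mul(50, Pow(2, Rational(1, 2))) (q = Mul(Mul(Pow(2, Rational(1, 2)), Pow(4, Rational(1, 2))), 25) = Mul(Mul(Pow(2, Rational(1, 2)), 2), 25) = Mul(Mul(2, Pow(2, Rational(1, 2))), 25) = Mul(50, Pow(2, Rational(1, 2))) ≈ 70.711)
Add(q, Function('F')(Add(32, 78))) = Add(Mul(50, Pow(2, Rational(1, 2))), -290) = Add(-290, Mul(50, Pow(2, Rational(1, 2))))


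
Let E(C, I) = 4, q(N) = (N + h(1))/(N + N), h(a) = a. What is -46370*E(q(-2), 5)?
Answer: -185480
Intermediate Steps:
q(N) = (1 + N)/(2*N) (q(N) = (N + 1)/(N + N) = (1 + N)/((2*N)) = (1 + N)*(1/(2*N)) = (1 + N)/(2*N))
-46370*E(q(-2), 5) = -46370*4 = -185480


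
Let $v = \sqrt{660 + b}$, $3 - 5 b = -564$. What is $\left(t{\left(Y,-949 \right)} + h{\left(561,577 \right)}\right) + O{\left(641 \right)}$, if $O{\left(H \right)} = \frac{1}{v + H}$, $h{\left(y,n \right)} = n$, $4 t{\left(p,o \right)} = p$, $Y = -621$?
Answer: $\frac{1729635213}{4101076} - \frac{\sqrt{19335}}{2050538} \approx 421.75$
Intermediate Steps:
$b = \frac{567}{5}$ ($b = \frac{3}{5} - - \frac{564}{5} = \frac{3}{5} + \frac{564}{5} = \frac{567}{5} \approx 113.4$)
$t{\left(p,o \right)} = \frac{p}{4}$
$v = \frac{\sqrt{19335}}{5}$ ($v = \sqrt{660 + \frac{567}{5}} = \sqrt{\frac{3867}{5}} = \frac{\sqrt{19335}}{5} \approx 27.81$)
$O{\left(H \right)} = \frac{1}{H + \frac{\sqrt{19335}}{5}}$ ($O{\left(H \right)} = \frac{1}{\frac{\sqrt{19335}}{5} + H} = \frac{1}{H + \frac{\sqrt{19335}}{5}}$)
$\left(t{\left(Y,-949 \right)} + h{\left(561,577 \right)}\right) + O{\left(641 \right)} = \left(\frac{1}{4} \left(-621\right) + 577\right) + \frac{5}{\sqrt{19335} + 5 \cdot 641} = \left(- \frac{621}{4} + 577\right) + \frac{5}{\sqrt{19335} + 3205} = \frac{1687}{4} + \frac{5}{3205 + \sqrt{19335}}$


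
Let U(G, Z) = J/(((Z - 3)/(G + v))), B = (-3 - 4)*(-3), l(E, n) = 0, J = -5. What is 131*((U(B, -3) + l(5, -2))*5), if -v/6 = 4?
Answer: -3275/2 ≈ -1637.5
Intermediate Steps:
v = -24 (v = -6*4 = -24)
B = 21 (B = -7*(-3) = 21)
U(G, Z) = -5*(-24 + G)/(-3 + Z) (U(G, Z) = -5*(G - 24)/(Z - 3) = -5*(-24 + G)/(-3 + Z))
131*((U(B, -3) + l(5, -2))*5) = 131*((5*(24 - 1*21)/(-3 - 3) + 0)*5) = 131*((5*(24 - 21)/(-6) + 0)*5) = 131*((5*(-⅙)*3 + 0)*5) = 131*((-5/2 + 0)*5) = 131*(-5/2*5) = 131*(-25/2) = -3275/2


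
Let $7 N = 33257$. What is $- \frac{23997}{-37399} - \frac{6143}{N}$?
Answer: $- \frac{115732310}{177682649} \approx -0.65134$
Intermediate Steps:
$N = 4751$ ($N = \frac{1}{7} \cdot 33257 = 4751$)
$- \frac{23997}{-37399} - \frac{6143}{N} = - \frac{23997}{-37399} - \frac{6143}{4751} = \left(-23997\right) \left(- \frac{1}{37399}\right) - \frac{6143}{4751} = \frac{23997}{37399} - \frac{6143}{4751} = - \frac{115732310}{177682649}$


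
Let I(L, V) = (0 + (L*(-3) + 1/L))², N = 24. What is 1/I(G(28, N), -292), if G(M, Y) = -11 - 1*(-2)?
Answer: 81/58564 ≈ 0.0013831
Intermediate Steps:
G(M, Y) = -9 (G(M, Y) = -11 + 2 = -9)
I(L, V) = (1/L - 3*L)² (I(L, V) = (0 + (-3*L + 1/L))² = (0 + (1/L - 3*L))² = (1/L - 3*L)²)
1/I(G(28, N), -292) = 1/((-1 + 3*(-9)²)²/(-9)²) = 1/((-1 + 3*81)²/81) = 1/((-1 + 243)²/81) = 1/((1/81)*242²) = 1/((1/81)*58564) = 1/(58564/81) = 81/58564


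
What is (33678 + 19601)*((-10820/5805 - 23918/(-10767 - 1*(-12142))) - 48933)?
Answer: -4163549374415267/1596375 ≈ -2.6081e+9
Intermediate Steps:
(33678 + 19601)*((-10820/5805 - 23918/(-10767 - 1*(-12142))) - 48933) = 53279*((-10820*1/5805 - 23918/(-10767 + 12142)) - 48933) = 53279*((-2164/1161 - 23918/1375) - 48933) = 53279*(-30744298/1596375 - 48933) = 53279*(-78146162173/1596375) = -4163549374415267/1596375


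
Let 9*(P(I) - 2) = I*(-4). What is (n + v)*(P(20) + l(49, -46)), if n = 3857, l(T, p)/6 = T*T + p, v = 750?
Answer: 585586556/9 ≈ 6.5065e+7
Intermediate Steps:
l(T, p) = 6*p + 6*T² (l(T, p) = 6*(T*T + p) = 6*(T² + p) = 6*(p + T²) = 6*p + 6*T²)
P(I) = 2 - 4*I/9 (P(I) = 2 + (I*(-4))/9 = 2 + (-4*I)/9 = 2 - 4*I/9)
(n + v)*(P(20) + l(49, -46)) = (3857 + 750)*((2 - 4/9*20) + (6*(-46) + 6*49²)) = 4607*((2 - 80/9) + (-276 + 6*2401)) = 4607*(-62/9 + (-276 + 14406)) = 4607*(-62/9 + 14130) = 4607*(127108/9) = 585586556/9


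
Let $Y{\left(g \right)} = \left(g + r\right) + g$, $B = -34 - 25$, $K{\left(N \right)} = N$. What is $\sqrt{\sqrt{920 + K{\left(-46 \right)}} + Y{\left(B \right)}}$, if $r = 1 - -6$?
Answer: $\sqrt{-111 + \sqrt{874}} \approx 9.0242 i$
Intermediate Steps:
$r = 7$ ($r = 1 + 6 = 7$)
$B = -59$
$Y{\left(g \right)} = 7 + 2 g$ ($Y{\left(g \right)} = \left(g + 7\right) + g = \left(7 + g\right) + g = 7 + 2 g$)
$\sqrt{\sqrt{920 + K{\left(-46 \right)}} + Y{\left(B \right)}} = \sqrt{\sqrt{920 - 46} + \left(7 + 2 \left(-59\right)\right)} = \sqrt{\sqrt{874} + \left(7 - 118\right)} = \sqrt{\sqrt{874} - 111} = \sqrt{-111 + \sqrt{874}}$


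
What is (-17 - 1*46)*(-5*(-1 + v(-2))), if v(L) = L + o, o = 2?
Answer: -315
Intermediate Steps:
v(L) = 2 + L (v(L) = L + 2 = 2 + L)
(-17 - 1*46)*(-5*(-1 + v(-2))) = (-17 - 1*46)*(-5*(-1 + (2 - 2))) = (-17 - 46)*(-5*(-1 + 0)) = -(-315)*(-1) = -63*5 = -315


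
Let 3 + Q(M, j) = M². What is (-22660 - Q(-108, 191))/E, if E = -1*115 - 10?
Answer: 34321/125 ≈ 274.57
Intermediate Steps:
E = -125 (E = -115 - 10 = -125)
Q(M, j) = -3 + M²
(-22660 - Q(-108, 191))/E = (-22660 - (-3 + (-108)²))/(-125) = (-22660 - (-3 + 11664))*(-1/125) = (-22660 - 1*11661)*(-1/125) = (-22660 - 11661)*(-1/125) = -34321*(-1/125) = 34321/125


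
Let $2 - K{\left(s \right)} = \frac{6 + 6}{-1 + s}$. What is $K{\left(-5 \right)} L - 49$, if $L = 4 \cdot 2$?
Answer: $-17$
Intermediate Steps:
$L = 8$
$K{\left(s \right)} = 2 - \frac{12}{-1 + s}$ ($K{\left(s \right)} = 2 - \frac{6 + 6}{-1 + s} = 2 - \frac{12}{-1 + s}$)
$K{\left(-5 \right)} L - 49 = \frac{2 \left(-7 - 5\right)}{-1 - 5} \cdot 8 - 49 = 2 \frac{1}{-6} \left(-12\right) 8 - 49 = 2 \left(- \frac{1}{6}\right) \left(-12\right) 8 - 49 = 4 \cdot 8 - 49 = 32 - 49 = -17$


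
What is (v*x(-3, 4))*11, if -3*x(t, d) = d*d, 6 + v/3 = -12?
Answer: 3168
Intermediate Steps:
v = -54 (v = -18 + 3*(-12) = -18 - 36 = -54)
x(t, d) = -d²/3 (x(t, d) = -d*d/3 = -d²/3)
(v*x(-3, 4))*11 = -(-18)*4²*11 = -(-18)*16*11 = -54*(-16/3)*11 = 288*11 = 3168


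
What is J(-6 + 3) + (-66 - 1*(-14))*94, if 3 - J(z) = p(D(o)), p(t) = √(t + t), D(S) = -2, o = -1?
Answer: -4885 - 2*I ≈ -4885.0 - 2.0*I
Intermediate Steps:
p(t) = √2*√t (p(t) = √(2*t) = √2*√t)
J(z) = 3 - 2*I (J(z) = 3 - √2*√(-2) = 3 - √2*I*√2 = 3 - 2*I)
J(-6 + 3) + (-66 - 1*(-14))*94 = (3 - 2*I) + (-66 - 1*(-14))*94 = (3 - 2*I) + (-66 + 14)*94 = (3 - 2*I) - 52*94 = (3 - 2*I) - 4888 = -4885 - 2*I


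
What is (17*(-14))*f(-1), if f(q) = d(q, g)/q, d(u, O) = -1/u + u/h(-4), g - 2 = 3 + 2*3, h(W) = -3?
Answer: 952/3 ≈ 317.33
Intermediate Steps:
g = 11 (g = 2 + (3 + 2*3) = 2 + (3 + 6) = 2 + 9 = 11)
d(u, O) = -1/u - u/3 (d(u, O) = -1/u + u/(-3) = -1/u + u*(-1/3) = -1/u - u/3)
f(q) = (-1/q - q/3)/q
(17*(-14))*f(-1) = (17*(-14))*(-1/3 - 1/(-1)**2) = -238*(-1/3 - 1*1) = -238*(-1/3 - 1) = -238*(-4/3) = 952/3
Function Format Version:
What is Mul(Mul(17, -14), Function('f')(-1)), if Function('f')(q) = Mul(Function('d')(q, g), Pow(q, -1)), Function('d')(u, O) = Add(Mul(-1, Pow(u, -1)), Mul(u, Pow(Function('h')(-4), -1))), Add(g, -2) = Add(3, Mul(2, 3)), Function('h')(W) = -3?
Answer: Rational(952, 3) ≈ 317.33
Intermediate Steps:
g = 11 (g = Add(2, Add(3, Mul(2, 3))) = Add(2, Add(3, 6)) = Add(2, 9) = 11)
Function('d')(u, O) = Add(Mul(-1, Pow(u, -1)), Mul(Rational(-1, 3), u)) (Function('d')(u, O) = Add(Mul(-1, Pow(u, -1)), Mul(u, Pow(-3, -1))) = Add(Mul(-1, Pow(u, -1)), Mul(u, Rational(-1, 3))) = Add(Mul(-1, Pow(u, -1)), Mul(Rational(-1, 3), u)))
Function('f')(q) = Mul(Pow(q, -1), Add(Mul(-1, Pow(q, -1)), Mul(Rational(-1, 3), q))) (Function('f')(q) = Mul(Add(Mul(-1, Pow(q, -1)), Mul(Rational(-1, 3), q)), Pow(q, -1)) = Mul(Pow(q, -1), Add(Mul(-1, Pow(q, -1)), Mul(Rational(-1, 3), q))))
Mul(Mul(17, -14), Function('f')(-1)) = Mul(Mul(17, -14), Add(Rational(-1, 3), Mul(-1, Pow(-1, -2)))) = Mul(-238, Add(Rational(-1, 3), Mul(-1, 1))) = Mul(-238, Add(Rational(-1, 3), -1)) = Mul(-238, Rational(-4, 3)) = Rational(952, 3)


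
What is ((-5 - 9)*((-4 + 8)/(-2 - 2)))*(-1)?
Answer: -14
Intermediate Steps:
((-5 - 9)*((-4 + 8)/(-2 - 2)))*(-1) = -56/(-4)*(-1) = -56*(-1)/4*(-1) = -14*(-1)*(-1) = 14*(-1) = -14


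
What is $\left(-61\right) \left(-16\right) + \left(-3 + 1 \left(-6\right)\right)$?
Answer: $967$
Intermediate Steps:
$\left(-61\right) \left(-16\right) + \left(-3 + 1 \left(-6\right)\right) = 976 - 9 = 967$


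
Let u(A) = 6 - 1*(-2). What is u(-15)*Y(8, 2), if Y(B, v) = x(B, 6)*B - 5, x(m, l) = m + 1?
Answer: 536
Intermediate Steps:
x(m, l) = 1 + m
Y(B, v) = -5 + B*(1 + B) (Y(B, v) = (1 + B)*B - 5 = B*(1 + B) - 5 = -5 + B*(1 + B))
u(A) = 8 (u(A) = 6 + 2 = 8)
u(-15)*Y(8, 2) = 8*(-5 + 8*(1 + 8)) = 8*(-5 + 8*9) = 8*(-5 + 72) = 8*67 = 536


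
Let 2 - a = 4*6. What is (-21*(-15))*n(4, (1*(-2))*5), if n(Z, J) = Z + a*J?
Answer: 70560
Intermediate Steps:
a = -22 (a = 2 - 4*6 = 2 - 1*24 = 2 - 24 = -22)
n(Z, J) = Z - 22*J
(-21*(-15))*n(4, (1*(-2))*5) = (-21*(-15))*(4 - 22*1*(-2)*5) = 315*(4 - (-44)*5) = 315*(4 - 22*(-10)) = 315*(4 + 220) = 315*224 = 70560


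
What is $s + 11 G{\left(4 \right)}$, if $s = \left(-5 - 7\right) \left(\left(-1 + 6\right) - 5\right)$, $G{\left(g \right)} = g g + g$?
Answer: $220$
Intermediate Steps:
$G{\left(g \right)} = g + g^{2}$ ($G{\left(g \right)} = g^{2} + g = g + g^{2}$)
$s = 0$ ($s = - 12 \left(5 - 5\right) = \left(-12\right) 0 = 0$)
$s + 11 G{\left(4 \right)} = 0 + 11 \cdot 4 \left(1 + 4\right) = 0 + 11 \cdot 4 \cdot 5 = 0 + 11 \cdot 20 = 0 + 220 = 220$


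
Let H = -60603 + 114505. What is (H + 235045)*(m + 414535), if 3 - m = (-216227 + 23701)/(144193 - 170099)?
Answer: 1551476197373097/12953 ≈ 1.1978e+11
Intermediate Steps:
m = -57404/12953 (m = 3 - (-216227 + 23701)/(144193 - 170099) = 3 - (-192526)/(-25906) = 3 - (-192526)*(-1)/25906 = 3 - 1*96263/12953 = 3 - 96263/12953 = -57404/12953 ≈ -4.4317)
H = 53902
(H + 235045)*(m + 414535) = (53902 + 235045)*(-57404/12953 + 414535) = 288947*(5369414451/12953) = 1551476197373097/12953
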